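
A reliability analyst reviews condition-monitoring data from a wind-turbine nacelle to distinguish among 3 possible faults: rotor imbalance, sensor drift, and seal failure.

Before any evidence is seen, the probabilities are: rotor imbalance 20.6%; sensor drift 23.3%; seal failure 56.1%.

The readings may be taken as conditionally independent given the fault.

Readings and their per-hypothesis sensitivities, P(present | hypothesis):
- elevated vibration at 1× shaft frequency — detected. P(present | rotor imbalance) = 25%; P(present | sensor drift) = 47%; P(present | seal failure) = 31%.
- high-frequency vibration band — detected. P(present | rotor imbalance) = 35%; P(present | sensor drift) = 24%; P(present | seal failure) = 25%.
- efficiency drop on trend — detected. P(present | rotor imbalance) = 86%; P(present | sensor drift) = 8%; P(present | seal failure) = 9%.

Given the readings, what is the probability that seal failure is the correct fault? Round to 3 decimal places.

For each hypothesis, the unnormalized posterior weight is prior × product of the reading likelihoods:
  rotor imbalance: 0.206 × 0.25 × 0.35 × 0.86 = 0.015501
  sensor drift: 0.233 × 0.47 × 0.24 × 0.08 = 0.0021026
  seal failure: 0.561 × 0.31 × 0.25 × 0.09 = 0.003913
The unnormalized weights sum to 0.021517.
P(seal failure | evidence) = 0.003913 / 0.021517 ≈ 0.182.

0.182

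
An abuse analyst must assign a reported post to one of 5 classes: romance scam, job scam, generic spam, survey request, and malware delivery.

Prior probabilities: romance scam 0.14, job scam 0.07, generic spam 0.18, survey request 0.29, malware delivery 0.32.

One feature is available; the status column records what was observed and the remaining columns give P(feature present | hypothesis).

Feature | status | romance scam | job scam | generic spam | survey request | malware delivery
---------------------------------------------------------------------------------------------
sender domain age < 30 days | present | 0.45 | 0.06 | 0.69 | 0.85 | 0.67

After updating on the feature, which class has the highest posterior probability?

Multiply each prior by the likelihood of the feature:
  romance scam: 0.14 × 0.45 = 0.063
  job scam: 0.07 × 0.06 = 0.0042
  generic spam: 0.18 × 0.69 = 0.1242
  survey request: 0.29 × 0.85 = 0.2465
  malware delivery: 0.32 × 0.67 = 0.2144
Marginal likelihood of the evidence = 0.6523.
P(romance scam | evidence) ≈ 0.063 / 0.6523 ≈ 0.097
P(job scam | evidence) ≈ 0.0042 / 0.6523 ≈ 0.006
P(generic spam | evidence) ≈ 0.1242 / 0.6523 ≈ 0.190
P(survey request | evidence) ≈ 0.2465 / 0.6523 ≈ 0.378
P(malware delivery | evidence) ≈ 0.2144 / 0.6523 ≈ 0.329
The largest is 0.378, so survey request is most probable.

survey request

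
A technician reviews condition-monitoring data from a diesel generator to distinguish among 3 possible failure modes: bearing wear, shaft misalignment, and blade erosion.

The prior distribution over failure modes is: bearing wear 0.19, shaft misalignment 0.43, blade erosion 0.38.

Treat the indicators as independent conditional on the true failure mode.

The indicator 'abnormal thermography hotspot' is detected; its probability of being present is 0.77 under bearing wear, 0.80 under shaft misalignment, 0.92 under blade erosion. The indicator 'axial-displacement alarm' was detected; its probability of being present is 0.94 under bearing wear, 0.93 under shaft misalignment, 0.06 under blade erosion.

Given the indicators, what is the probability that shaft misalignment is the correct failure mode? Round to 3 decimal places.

0.669

Multiply each prior by the joint likelihood of the indicator pattern:
  bearing wear: 0.19 × 0.77 × 0.94 = 0.13752
  shaft misalignment: 0.43 × 0.80 × 0.93 = 0.31992
  blade erosion: 0.38 × 0.92 × 0.06 = 0.020976
Marginal likelihood of the evidence = 0.47842.
P(shaft misalignment | evidence) = 0.31992 / 0.47842 ≈ 0.669.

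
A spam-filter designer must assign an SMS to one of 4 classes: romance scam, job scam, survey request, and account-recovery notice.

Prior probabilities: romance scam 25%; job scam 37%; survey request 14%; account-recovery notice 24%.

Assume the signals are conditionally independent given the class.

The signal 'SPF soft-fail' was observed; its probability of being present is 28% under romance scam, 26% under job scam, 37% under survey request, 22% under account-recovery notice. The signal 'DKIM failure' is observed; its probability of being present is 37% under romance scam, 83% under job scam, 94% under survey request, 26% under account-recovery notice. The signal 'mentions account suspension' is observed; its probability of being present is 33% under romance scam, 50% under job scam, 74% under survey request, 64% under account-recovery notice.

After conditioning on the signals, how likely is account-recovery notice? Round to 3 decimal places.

Multiply each prior by the joint likelihood of the signal pattern:
  romance scam: 0.25 × 0.28 × 0.37 × 0.33 = 0.008547
  job scam: 0.37 × 0.26 × 0.83 × 0.50 = 0.039923
  survey request: 0.14 × 0.37 × 0.94 × 0.74 = 0.036032
  account-recovery notice: 0.24 × 0.22 × 0.26 × 0.64 = 0.0087859
Marginal likelihood of the evidence = 0.093288.
P(account-recovery notice | evidence) = 0.0087859 / 0.093288 ≈ 0.094.

0.094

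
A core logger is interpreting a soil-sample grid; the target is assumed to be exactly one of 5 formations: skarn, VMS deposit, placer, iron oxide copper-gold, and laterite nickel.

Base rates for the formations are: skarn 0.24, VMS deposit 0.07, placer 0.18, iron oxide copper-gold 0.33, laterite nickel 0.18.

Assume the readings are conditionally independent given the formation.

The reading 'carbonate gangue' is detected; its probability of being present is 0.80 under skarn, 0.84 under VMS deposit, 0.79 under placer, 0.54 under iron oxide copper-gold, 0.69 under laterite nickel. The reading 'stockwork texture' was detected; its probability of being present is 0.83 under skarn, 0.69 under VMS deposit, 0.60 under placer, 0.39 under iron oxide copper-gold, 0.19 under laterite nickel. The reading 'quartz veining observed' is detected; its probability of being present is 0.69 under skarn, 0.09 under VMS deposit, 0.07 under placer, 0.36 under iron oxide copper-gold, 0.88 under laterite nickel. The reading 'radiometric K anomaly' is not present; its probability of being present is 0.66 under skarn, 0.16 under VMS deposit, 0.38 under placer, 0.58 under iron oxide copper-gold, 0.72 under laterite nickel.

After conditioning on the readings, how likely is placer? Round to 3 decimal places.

By Bayes' rule with conditional independence, the unnormalized weight for each hypothesis is prior × ∏ likelihoods (using 1 − P(present | H) for each absent reading):
  skarn: 0.24 × 0.80 × 0.83 × 0.69 × (1 − 0.66) = 0.037386
  VMS deposit: 0.07 × 0.84 × 0.69 × 0.09 × (1 − 0.16) = 0.0030672
  placer: 0.18 × 0.79 × 0.60 × 0.07 × (1 − 0.38) = 0.0037029
  iron oxide copper-gold: 0.33 × 0.54 × 0.39 × 0.36 × (1 − 0.58) = 0.010508
  laterite nickel: 0.18 × 0.69 × 0.19 × 0.88 × (1 − 0.72) = 0.0058145
The unnormalized weights sum to 0.060479.
P(placer | evidence) = 0.0037029 / 0.060479 ≈ 0.061.

0.061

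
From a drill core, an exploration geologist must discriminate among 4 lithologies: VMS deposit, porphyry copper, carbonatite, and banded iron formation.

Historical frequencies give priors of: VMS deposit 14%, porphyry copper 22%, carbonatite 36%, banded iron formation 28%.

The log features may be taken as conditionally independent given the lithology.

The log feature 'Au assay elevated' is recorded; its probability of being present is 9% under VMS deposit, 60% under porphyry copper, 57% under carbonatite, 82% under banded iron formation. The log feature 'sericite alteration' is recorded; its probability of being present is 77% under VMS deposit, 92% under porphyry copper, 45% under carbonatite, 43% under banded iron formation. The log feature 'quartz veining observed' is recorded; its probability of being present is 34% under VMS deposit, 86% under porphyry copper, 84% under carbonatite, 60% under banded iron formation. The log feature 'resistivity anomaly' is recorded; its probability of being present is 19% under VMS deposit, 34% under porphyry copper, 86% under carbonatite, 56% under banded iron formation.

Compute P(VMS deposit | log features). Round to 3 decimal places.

For each hypothesis, the unnormalized posterior weight is prior × product of the log feature likelihoods:
  VMS deposit: 0.14 × 0.09 × 0.77 × 0.34 × 0.19 = 0.00062675
  porphyry copper: 0.22 × 0.60 × 0.92 × 0.86 × 0.34 = 0.035509
  carbonatite: 0.36 × 0.57 × 0.45 × 0.84 × 0.86 = 0.066706
  banded iron formation: 0.28 × 0.82 × 0.43 × 0.60 × 0.56 = 0.033173
Marginal likelihood of the evidence = 0.13601.
P(VMS deposit | evidence) = 0.00062675 / 0.13601 ≈ 0.005.

0.005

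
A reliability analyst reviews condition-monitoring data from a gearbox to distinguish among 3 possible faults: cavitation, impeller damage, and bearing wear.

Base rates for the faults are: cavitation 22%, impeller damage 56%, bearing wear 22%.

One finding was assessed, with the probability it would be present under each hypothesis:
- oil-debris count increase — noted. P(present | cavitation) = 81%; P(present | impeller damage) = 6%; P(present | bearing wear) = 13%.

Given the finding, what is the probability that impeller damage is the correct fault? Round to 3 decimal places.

0.140

By Bayes' rule, the unnormalized weight for each hypothesis is prior × likelihood:
  cavitation: 0.22 × 0.81 = 0.1782
  impeller damage: 0.56 × 0.06 = 0.0336
  bearing wear: 0.22 × 0.13 = 0.0286
Normalizing constant Z = 0.1782 + 0.0336 + 0.0286 = 0.2404.
P(impeller damage | evidence) = 0.0336 / 0.2404 ≈ 0.140.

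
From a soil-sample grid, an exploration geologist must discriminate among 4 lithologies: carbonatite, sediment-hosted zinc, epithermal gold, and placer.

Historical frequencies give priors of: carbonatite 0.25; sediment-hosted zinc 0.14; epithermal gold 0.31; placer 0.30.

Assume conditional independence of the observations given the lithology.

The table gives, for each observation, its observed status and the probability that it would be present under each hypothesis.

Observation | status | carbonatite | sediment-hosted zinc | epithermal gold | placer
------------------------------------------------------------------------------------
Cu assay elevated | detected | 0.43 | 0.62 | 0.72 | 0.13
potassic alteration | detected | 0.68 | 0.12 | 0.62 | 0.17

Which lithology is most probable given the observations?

Multiply each prior by the joint likelihood of the evidence pattern:
  carbonatite: 0.25 × 0.43 × 0.68 = 0.0731
  sediment-hosted zinc: 0.14 × 0.62 × 0.12 = 0.010416
  epithermal gold: 0.31 × 0.72 × 0.62 = 0.13838
  placer: 0.30 × 0.13 × 0.17 = 0.00663
Marginal likelihood of the evidence = 0.22853.
P(carbonatite | evidence) ≈ 0.0731 / 0.22853 ≈ 0.320
P(sediment-hosted zinc | evidence) ≈ 0.010416 / 0.22853 ≈ 0.046
P(epithermal gold | evidence) ≈ 0.13838 / 0.22853 ≈ 0.606
P(placer | evidence) ≈ 0.00663 / 0.22853 ≈ 0.029
The largest is 0.606, so epithermal gold is most probable.

epithermal gold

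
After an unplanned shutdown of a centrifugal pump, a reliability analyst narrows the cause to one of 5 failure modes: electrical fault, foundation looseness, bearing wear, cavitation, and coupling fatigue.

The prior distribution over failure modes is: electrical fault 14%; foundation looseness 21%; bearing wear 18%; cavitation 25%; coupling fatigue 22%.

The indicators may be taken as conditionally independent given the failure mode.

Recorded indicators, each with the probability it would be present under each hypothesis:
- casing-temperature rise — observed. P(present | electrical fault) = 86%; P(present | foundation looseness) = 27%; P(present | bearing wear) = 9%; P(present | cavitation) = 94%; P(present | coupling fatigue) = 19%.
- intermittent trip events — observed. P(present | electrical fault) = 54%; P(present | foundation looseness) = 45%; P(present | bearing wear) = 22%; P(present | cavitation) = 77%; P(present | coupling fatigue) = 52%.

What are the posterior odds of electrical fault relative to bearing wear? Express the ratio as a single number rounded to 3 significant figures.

The normalizing constant cancels in an odds ratio, so compute prior × likelihood for the two hypotheses only:
  electrical fault: 0.14 × 0.86 × 0.54 = 0.065016
  bearing wear: 0.18 × 0.09 × 0.22 = 0.003564
Posterior odds = 0.065016 / 0.003564 ≈ 18.2.

18.2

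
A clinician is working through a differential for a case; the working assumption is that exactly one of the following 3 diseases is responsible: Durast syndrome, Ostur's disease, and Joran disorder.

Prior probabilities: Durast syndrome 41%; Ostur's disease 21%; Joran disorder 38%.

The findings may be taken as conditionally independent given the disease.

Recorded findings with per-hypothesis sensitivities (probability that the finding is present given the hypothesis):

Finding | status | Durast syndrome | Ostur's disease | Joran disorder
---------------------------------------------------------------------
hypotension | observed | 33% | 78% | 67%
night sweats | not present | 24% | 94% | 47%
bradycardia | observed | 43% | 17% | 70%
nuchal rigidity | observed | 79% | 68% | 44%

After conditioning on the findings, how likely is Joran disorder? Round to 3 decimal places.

By Bayes' rule with conditional independence, the unnormalized weight for each hypothesis is prior × ∏ likelihoods (using 1 − P(present | H) for each absent finding):
  Durast syndrome: 0.41 × 0.33 × (1 − 0.24) × 0.43 × 0.79 = 0.034931
  Ostur's disease: 0.21 × 0.78 × (1 − 0.94) × 0.17 × 0.68 = 0.0011361
  Joran disorder: 0.38 × 0.67 × (1 − 0.47) × 0.70 × 0.44 = 0.041561
Normalizing constant Z = 0.034931 + 0.0011361 + 0.041561 = 0.077628.
P(Joran disorder | evidence) = 0.041561 / 0.077628 ≈ 0.535.

0.535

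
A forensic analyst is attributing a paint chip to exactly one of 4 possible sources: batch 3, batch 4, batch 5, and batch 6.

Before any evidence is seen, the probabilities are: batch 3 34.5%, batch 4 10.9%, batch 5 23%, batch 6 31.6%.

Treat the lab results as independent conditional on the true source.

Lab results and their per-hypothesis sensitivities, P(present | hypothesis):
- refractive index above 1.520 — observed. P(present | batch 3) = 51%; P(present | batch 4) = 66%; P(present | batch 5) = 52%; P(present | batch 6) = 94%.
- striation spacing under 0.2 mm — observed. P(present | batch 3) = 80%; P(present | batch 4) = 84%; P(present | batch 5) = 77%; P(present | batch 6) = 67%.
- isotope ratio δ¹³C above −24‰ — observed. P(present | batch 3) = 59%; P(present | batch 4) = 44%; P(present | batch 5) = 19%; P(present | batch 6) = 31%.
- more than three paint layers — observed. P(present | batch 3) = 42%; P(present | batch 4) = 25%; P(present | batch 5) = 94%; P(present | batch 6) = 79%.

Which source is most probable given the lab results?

Multiply each prior by the joint likelihood of the lab result pattern:
  batch 3: 0.345 × 0.51 × 0.80 × 0.59 × 0.42 = 0.03488
  batch 4: 0.109 × 0.66 × 0.84 × 0.44 × 0.25 = 0.0066473
  batch 5: 0.230 × 0.52 × 0.77 × 0.19 × 0.94 = 0.016448
  batch 6: 0.316 × 0.94 × 0.67 × 0.31 × 0.79 = 0.048739
Normalizing constant Z = 0.03488 + 0.0066473 + 0.016448 + 0.048739 = 0.10671.
P(batch 3 | evidence) ≈ 0.03488 / 0.10671 ≈ 0.327
P(batch 4 | evidence) ≈ 0.0066473 / 0.10671 ≈ 0.062
P(batch 5 | evidence) ≈ 0.016448 / 0.10671 ≈ 0.154
P(batch 6 | evidence) ≈ 0.048739 / 0.10671 ≈ 0.457
The largest is 0.457, so batch 6 is most probable.

batch 6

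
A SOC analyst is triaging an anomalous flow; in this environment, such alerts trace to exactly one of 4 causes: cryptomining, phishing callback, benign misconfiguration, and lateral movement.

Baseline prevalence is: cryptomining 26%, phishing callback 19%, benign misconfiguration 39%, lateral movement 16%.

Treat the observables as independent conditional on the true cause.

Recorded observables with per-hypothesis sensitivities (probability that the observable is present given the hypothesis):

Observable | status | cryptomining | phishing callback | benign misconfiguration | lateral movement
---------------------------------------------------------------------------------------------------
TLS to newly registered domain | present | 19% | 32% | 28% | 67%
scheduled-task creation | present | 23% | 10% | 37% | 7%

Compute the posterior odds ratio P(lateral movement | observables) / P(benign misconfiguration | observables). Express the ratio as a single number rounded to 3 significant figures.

0.186

Unnormalized posterior weight (prior times the observable likelihoods) for each of the two hypotheses:
  lateral movement: 0.16 × 0.67 × 0.07 = 0.007504
  benign misconfiguration: 0.39 × 0.28 × 0.37 = 0.040404
Posterior odds = 0.007504 / 0.040404 ≈ 0.186.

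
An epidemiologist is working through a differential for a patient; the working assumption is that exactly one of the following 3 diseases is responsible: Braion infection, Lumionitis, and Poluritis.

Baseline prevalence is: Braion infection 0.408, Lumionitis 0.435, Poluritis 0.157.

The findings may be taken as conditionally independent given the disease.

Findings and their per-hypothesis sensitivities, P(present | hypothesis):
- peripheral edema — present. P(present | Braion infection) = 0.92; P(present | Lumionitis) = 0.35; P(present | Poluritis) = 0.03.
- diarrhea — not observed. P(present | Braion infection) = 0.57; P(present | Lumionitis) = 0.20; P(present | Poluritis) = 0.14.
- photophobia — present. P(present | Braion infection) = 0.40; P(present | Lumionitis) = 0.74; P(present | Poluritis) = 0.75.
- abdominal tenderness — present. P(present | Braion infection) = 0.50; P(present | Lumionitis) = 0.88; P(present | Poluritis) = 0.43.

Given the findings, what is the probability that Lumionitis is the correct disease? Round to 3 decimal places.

0.703

Multiply each prior by the joint likelihood of the evidence pattern (using 1 − P(present | H) for each absent finding):
  Braion infection: 0.408 × 0.92 × (1 − 0.57) × 0.40 × 0.50 = 0.032281
  Lumionitis: 0.435 × 0.35 × (1 − 0.20) × 0.74 × 0.88 = 0.079316
  Poluritis: 0.157 × 0.03 × (1 − 0.14) × 0.75 × 0.43 = 0.0013063
Normalizing constant Z = 0.032281 + 0.079316 + 0.0013063 = 0.1129.
P(Lumionitis | evidence) = 0.079316 / 0.1129 ≈ 0.703.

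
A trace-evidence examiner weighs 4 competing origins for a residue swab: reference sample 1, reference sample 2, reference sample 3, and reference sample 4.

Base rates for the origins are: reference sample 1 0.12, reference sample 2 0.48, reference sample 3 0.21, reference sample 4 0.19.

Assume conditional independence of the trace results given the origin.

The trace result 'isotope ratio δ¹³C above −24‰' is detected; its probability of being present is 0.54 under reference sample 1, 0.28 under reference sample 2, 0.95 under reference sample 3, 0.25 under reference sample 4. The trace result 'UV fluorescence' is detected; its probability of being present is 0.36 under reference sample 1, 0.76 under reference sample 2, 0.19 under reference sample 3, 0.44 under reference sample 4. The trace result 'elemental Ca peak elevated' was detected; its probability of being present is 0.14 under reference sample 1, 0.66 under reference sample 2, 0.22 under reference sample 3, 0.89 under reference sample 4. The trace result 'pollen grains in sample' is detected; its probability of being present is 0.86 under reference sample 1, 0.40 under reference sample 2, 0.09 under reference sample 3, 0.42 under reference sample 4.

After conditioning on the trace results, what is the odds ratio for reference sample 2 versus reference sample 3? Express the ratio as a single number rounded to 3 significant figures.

35.9

Posterior odds equal prior odds times the likelihood ratio; only the two competing hypotheses matter.
  reference sample 2: 0.48 × 0.28 × 0.76 × 0.66 × 0.40 = 0.026966
  reference sample 3: 0.21 × 0.95 × 0.19 × 0.22 × 0.09 = 0.00075052
Odds(reference sample 2 : reference sample 3) = 0.026966 / 0.00075052 ≈ 35.9.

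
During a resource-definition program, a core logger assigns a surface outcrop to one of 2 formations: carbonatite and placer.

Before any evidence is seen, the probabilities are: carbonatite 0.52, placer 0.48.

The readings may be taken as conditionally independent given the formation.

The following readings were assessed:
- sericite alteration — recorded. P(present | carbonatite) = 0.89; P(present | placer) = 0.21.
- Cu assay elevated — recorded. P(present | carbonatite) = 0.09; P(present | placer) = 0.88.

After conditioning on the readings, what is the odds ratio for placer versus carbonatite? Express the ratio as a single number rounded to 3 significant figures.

The normalizing constant cancels in an odds ratio, so compute prior × likelihood for the two hypotheses only:
  placer: 0.48 × 0.21 × 0.88 = 0.088704
  carbonatite: 0.52 × 0.89 × 0.09 = 0.041652
Posterior odds = 0.088704 / 0.041652 ≈ 2.13.

2.13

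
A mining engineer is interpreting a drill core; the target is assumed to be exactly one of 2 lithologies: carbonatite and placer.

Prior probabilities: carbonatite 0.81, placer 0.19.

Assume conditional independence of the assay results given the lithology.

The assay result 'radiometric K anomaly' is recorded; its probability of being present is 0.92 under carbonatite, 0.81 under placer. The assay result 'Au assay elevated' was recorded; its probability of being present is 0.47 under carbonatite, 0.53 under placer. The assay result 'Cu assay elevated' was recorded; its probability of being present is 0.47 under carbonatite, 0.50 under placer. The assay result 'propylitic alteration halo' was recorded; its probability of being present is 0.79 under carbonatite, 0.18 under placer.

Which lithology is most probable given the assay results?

carbonatite

Multiply each prior by the joint likelihood of the assay result pattern:
  carbonatite: 0.81 × 0.92 × 0.47 × 0.47 × 0.79 = 0.13005
  placer: 0.19 × 0.81 × 0.53 × 0.50 × 0.18 = 0.007341
Marginal likelihood of the evidence = 0.13739.
P(carbonatite | evidence) ≈ 0.13005 / 0.13739 ≈ 0.947
P(placer | evidence) ≈ 0.007341 / 0.13739 ≈ 0.053
The largest is 0.947, so carbonatite is most probable.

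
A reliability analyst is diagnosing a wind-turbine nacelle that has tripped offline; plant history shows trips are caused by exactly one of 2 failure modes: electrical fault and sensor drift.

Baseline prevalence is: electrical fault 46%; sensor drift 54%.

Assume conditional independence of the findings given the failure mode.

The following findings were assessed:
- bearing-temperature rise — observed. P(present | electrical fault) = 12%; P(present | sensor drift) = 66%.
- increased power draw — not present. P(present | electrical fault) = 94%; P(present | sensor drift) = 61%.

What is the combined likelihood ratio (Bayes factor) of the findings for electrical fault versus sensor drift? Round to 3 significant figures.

Joint likelihood of the evidence pattern under each hypothesis (using 1 − P(present | H) for each absent finding):
  electrical fault: 0.12 × (1 − 0.94) = 0.0072
  sensor drift: 0.66 × (1 − 0.61) = 0.2574
Bayes factor = 0.0072 / 0.2574 ≈ 0.0280

0.0280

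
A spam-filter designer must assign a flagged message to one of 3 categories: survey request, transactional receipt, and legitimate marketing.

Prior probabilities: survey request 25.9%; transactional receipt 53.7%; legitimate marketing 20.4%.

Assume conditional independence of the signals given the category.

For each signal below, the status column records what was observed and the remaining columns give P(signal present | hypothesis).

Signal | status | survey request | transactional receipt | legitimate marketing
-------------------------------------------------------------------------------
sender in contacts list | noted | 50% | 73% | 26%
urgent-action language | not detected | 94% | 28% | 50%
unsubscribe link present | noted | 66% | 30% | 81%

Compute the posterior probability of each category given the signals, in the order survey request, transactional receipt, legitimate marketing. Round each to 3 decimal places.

Multiply each prior by the joint likelihood of the signal pattern (using 1 − P(present | H) for each absent signal):
  survey request: 0.259 × 0.50 × (1 − 0.94) × 0.66 = 0.0051282
  transactional receipt: 0.537 × 0.73 × (1 − 0.28) × 0.30 = 0.084674
  legitimate marketing: 0.204 × 0.26 × (1 − 0.50) × 0.81 = 0.021481
Marginal likelihood of the evidence = 0.11128.
P(survey request | evidence) = 0.0051282 / 0.11128 ≈ 0.046
P(transactional receipt | evidence) = 0.084674 / 0.11128 ≈ 0.761
P(legitimate marketing | evidence) = 0.021481 / 0.11128 ≈ 0.193

0.046, 0.761, 0.193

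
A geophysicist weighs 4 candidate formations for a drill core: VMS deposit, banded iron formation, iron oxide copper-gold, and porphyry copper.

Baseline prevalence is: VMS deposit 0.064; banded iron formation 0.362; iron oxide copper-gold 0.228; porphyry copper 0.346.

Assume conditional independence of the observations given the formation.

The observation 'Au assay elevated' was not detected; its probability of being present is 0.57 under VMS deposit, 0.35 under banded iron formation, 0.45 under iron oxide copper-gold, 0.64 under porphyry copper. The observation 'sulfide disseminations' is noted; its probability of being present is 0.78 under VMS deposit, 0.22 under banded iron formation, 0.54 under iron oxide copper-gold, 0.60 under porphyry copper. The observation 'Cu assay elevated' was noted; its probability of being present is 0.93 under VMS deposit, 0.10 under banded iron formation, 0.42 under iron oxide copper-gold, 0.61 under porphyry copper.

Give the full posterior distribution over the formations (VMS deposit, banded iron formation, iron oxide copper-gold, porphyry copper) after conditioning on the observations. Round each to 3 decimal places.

For each hypothesis, the unnormalized posterior weight is prior × product of the observation likelihoods (using 1 − P(present | H) for each absent observation):
  VMS deposit: 0.064 × (1 − 0.57) × 0.78 × 0.93 = 0.019963
  banded iron formation: 0.362 × (1 − 0.35) × 0.22 × 0.10 = 0.0051766
  iron oxide copper-gold: 0.228 × (1 − 0.45) × 0.54 × 0.42 = 0.028441
  porphyry copper: 0.346 × (1 − 0.64) × 0.60 × 0.61 = 0.045589
Normalizing constant Z = 0.019963 + 0.0051766 + 0.028441 + 0.045589 = 0.099169.
P(VMS deposit | evidence) = 0.019963 / 0.099169 ≈ 0.201
P(banded iron formation | evidence) = 0.0051766 / 0.099169 ≈ 0.052
P(iron oxide copper-gold | evidence) = 0.028441 / 0.099169 ≈ 0.287
P(porphyry copper | evidence) = 0.045589 / 0.099169 ≈ 0.460

0.201, 0.052, 0.287, 0.460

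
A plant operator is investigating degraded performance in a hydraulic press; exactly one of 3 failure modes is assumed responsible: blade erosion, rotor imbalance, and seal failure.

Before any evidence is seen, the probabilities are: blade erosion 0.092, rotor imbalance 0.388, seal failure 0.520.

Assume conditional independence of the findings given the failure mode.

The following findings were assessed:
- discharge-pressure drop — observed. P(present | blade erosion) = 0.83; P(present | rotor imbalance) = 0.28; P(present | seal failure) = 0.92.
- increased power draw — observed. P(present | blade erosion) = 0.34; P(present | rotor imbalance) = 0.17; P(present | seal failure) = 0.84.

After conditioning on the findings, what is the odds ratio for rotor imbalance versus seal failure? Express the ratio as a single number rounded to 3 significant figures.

0.0460

The normalizing constant cancels in an odds ratio, so compute prior × likelihood for the two hypotheses only:
  rotor imbalance: 0.388 × 0.28 × 0.17 = 0.018469
  seal failure: 0.520 × 0.92 × 0.84 = 0.40186
Odds(rotor imbalance : seal failure) = 0.018469 / 0.40186 ≈ 0.0460.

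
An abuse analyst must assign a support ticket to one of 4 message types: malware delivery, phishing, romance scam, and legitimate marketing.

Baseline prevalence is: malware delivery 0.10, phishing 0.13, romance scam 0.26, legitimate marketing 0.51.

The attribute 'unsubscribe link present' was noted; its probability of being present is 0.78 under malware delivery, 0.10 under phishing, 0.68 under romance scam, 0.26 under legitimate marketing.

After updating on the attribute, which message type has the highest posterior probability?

Multiply each prior by the likelihood of the attribute:
  malware delivery: 0.10 × 0.78 = 0.078
  phishing: 0.13 × 0.10 = 0.013
  romance scam: 0.26 × 0.68 = 0.1768
  legitimate marketing: 0.51 × 0.26 = 0.1326
Marginal likelihood of the evidence = 0.4004.
P(malware delivery | evidence) ≈ 0.078 / 0.4004 ≈ 0.195
P(phishing | evidence) ≈ 0.013 / 0.4004 ≈ 0.032
P(romance scam | evidence) ≈ 0.1768 / 0.4004 ≈ 0.442
P(legitimate marketing | evidence) ≈ 0.1326 / 0.4004 ≈ 0.331
The largest is 0.442, so romance scam is most probable.

romance scam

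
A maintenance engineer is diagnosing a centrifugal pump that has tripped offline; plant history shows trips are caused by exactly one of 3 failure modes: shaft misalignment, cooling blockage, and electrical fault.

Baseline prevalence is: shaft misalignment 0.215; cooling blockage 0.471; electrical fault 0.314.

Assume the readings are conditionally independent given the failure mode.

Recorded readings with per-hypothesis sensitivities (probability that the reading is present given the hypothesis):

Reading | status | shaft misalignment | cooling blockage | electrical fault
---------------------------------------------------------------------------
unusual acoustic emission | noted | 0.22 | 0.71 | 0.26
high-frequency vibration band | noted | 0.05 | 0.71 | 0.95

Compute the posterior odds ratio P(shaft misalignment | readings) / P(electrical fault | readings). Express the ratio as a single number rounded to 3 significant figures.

The normalizing constant cancels in an odds ratio, so compute prior × likelihood for the two hypotheses only:
  shaft misalignment: 0.215 × 0.22 × 0.05 = 0.002365
  electrical fault: 0.314 × 0.26 × 0.95 = 0.077558
Odds(shaft misalignment : electrical fault) = 0.002365 / 0.077558 ≈ 0.0305.

0.0305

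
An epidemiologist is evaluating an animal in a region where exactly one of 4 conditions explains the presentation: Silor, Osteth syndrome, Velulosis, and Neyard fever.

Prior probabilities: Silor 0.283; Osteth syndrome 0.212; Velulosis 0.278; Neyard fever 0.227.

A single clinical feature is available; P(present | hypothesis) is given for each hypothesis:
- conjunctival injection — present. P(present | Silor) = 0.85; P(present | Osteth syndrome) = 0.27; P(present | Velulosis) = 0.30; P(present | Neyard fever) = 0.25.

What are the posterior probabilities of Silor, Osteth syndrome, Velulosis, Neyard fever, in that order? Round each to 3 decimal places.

By Bayes' rule, the unnormalized weight for each hypothesis is prior × likelihood:
  Silor: 0.283 × 0.85 = 0.24055
  Osteth syndrome: 0.212 × 0.27 = 0.05724
  Velulosis: 0.278 × 0.30 = 0.0834
  Neyard fever: 0.227 × 0.25 = 0.05675
Marginal likelihood of the evidence = 0.43794.
P(Silor | evidence) = 0.24055 / 0.43794 ≈ 0.549
P(Osteth syndrome | evidence) = 0.05724 / 0.43794 ≈ 0.131
P(Velulosis | evidence) = 0.0834 / 0.43794 ≈ 0.190
P(Neyard fever | evidence) = 0.05675 / 0.43794 ≈ 0.130

0.549, 0.131, 0.190, 0.130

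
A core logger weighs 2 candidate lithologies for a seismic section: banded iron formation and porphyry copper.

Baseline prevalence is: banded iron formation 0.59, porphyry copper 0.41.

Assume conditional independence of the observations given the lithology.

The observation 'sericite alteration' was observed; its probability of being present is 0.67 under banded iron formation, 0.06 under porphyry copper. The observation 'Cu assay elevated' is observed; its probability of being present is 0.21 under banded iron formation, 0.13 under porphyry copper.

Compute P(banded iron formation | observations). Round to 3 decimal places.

0.963

By Bayes' rule with conditional independence, the unnormalized weight for each hypothesis is prior × ∏ likelihoods:
  banded iron formation: 0.59 × 0.67 × 0.21 = 0.083013
  porphyry copper: 0.41 × 0.06 × 0.13 = 0.003198
Normalizing constant Z = 0.083013 + 0.003198 = 0.086211.
P(banded iron formation | evidence) = 0.083013 / 0.086211 ≈ 0.963.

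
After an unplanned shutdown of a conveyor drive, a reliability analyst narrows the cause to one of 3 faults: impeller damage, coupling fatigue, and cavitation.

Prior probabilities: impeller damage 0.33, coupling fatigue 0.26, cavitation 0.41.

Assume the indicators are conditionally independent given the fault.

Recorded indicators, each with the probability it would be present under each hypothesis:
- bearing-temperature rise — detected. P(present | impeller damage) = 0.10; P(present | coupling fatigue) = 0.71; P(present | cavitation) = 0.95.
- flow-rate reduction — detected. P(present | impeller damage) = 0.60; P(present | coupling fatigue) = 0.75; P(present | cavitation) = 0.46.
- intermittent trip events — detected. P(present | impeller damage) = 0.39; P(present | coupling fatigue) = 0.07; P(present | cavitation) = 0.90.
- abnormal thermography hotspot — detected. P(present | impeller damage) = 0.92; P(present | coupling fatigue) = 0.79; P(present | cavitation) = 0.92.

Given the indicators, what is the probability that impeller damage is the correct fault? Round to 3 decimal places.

By Bayes' rule with conditional independence, the unnormalized weight for each hypothesis is prior × ∏ likelihoods:
  impeller damage: 0.33 × 0.10 × 0.60 × 0.39 × 0.92 = 0.0071042
  coupling fatigue: 0.26 × 0.71 × 0.75 × 0.07 × 0.79 = 0.0076563
  cavitation: 0.41 × 0.95 × 0.46 × 0.90 × 0.92 = 0.14835
Normalizing constant Z = 0.0071042 + 0.0076563 + 0.14835 = 0.16311.
P(impeller damage | evidence) = 0.0071042 / 0.16311 ≈ 0.044.

0.044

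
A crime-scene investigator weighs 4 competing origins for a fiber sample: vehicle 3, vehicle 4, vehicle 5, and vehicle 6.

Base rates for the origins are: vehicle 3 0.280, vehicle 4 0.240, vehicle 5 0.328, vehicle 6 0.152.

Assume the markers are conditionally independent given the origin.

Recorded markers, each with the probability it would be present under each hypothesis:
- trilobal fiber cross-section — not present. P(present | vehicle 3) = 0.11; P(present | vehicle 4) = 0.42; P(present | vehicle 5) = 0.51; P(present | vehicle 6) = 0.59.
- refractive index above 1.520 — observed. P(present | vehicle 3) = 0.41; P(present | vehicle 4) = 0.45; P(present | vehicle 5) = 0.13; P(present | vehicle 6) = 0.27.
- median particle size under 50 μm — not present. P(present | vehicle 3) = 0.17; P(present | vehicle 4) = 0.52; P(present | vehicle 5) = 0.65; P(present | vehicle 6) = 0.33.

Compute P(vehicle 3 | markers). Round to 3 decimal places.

0.635

By Bayes' rule with conditional independence, the unnormalized weight for each hypothesis is prior × ∏ likelihoods (using 1 − P(present | H) for each absent marker):
  vehicle 3: 0.280 × (1 − 0.11) × 0.41 × (1 − 0.17) = 0.084803
  vehicle 4: 0.240 × (1 − 0.42) × 0.45 × (1 − 0.52) = 0.030067
  vehicle 5: 0.328 × (1 − 0.51) × 0.13 × (1 − 0.65) = 0.0073128
  vehicle 6: 0.152 × (1 − 0.59) × 0.27 × (1 − 0.33) = 0.011274
The unnormalized weights sum to 0.13346.
P(vehicle 3 | evidence) = 0.084803 / 0.13346 ≈ 0.635.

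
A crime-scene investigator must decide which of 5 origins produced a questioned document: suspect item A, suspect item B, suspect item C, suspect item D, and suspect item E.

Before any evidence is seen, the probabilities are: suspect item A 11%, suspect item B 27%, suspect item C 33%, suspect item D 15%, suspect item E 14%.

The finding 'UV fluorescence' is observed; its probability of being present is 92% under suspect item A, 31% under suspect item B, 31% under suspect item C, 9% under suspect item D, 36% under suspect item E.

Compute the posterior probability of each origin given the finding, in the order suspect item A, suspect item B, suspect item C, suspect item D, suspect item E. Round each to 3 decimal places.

By Bayes' rule, the unnormalized weight for each hypothesis is prior × likelihood:
  suspect item A: 0.11 × 0.92 = 0.1012
  suspect item B: 0.27 × 0.31 = 0.0837
  suspect item C: 0.33 × 0.31 = 0.1023
  suspect item D: 0.15 × 0.09 = 0.0135
  suspect item E: 0.14 × 0.36 = 0.0504
Marginal likelihood of the evidence = 0.3511.
P(suspect item A | evidence) = 0.1012 / 0.3511 ≈ 0.288
P(suspect item B | evidence) = 0.0837 / 0.3511 ≈ 0.238
P(suspect item C | evidence) = 0.1023 / 0.3511 ≈ 0.291
P(suspect item D | evidence) = 0.0135 / 0.3511 ≈ 0.038
P(suspect item E | evidence) = 0.0504 / 0.3511 ≈ 0.144

0.288, 0.238, 0.291, 0.038, 0.144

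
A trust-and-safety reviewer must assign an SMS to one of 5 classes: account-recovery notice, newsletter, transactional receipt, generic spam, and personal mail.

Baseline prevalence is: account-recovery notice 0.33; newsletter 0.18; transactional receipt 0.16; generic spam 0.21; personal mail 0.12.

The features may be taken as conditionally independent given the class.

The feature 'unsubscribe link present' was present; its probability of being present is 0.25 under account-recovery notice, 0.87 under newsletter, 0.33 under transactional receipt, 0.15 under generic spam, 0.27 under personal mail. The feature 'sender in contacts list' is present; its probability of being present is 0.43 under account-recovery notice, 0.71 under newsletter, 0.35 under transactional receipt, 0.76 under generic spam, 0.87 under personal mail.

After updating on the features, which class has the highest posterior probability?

newsletter

By Bayes' rule with conditional independence, the unnormalized weight for each hypothesis is prior × ∏ likelihoods:
  account-recovery notice: 0.33 × 0.25 × 0.43 = 0.035475
  newsletter: 0.18 × 0.87 × 0.71 = 0.11119
  transactional receipt: 0.16 × 0.33 × 0.35 = 0.01848
  generic spam: 0.21 × 0.15 × 0.76 = 0.02394
  personal mail: 0.12 × 0.27 × 0.87 = 0.028188
Normalizing constant Z = 0.035475 + 0.11119 + 0.01848 + 0.02394 + 0.028188 = 0.21727.
P(account-recovery notice | evidence) ≈ 0.035475 / 0.21727 ≈ 0.163
P(newsletter | evidence) ≈ 0.11119 / 0.21727 ≈ 0.512
P(transactional receipt | evidence) ≈ 0.01848 / 0.21727 ≈ 0.085
P(generic spam | evidence) ≈ 0.02394 / 0.21727 ≈ 0.110
P(personal mail | evidence) ≈ 0.028188 / 0.21727 ≈ 0.130
The largest is 0.512, so newsletter is most probable.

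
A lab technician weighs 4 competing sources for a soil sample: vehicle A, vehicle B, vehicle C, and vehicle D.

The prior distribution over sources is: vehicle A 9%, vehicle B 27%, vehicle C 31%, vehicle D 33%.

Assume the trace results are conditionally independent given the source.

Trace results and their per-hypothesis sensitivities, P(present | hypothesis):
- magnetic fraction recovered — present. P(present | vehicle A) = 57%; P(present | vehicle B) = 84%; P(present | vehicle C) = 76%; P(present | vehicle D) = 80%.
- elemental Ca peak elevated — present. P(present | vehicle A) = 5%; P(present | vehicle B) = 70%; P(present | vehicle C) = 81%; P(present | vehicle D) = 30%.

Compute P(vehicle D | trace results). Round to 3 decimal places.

0.184

Multiply each prior by the joint likelihood of the trace result pattern:
  vehicle A: 0.09 × 0.57 × 0.05 = 0.002565
  vehicle B: 0.27 × 0.84 × 0.70 = 0.15876
  vehicle C: 0.31 × 0.76 × 0.81 = 0.19084
  vehicle D: 0.33 × 0.80 × 0.30 = 0.0792
Marginal likelihood of the evidence = 0.43136.
P(vehicle D | evidence) = 0.0792 / 0.43136 ≈ 0.184.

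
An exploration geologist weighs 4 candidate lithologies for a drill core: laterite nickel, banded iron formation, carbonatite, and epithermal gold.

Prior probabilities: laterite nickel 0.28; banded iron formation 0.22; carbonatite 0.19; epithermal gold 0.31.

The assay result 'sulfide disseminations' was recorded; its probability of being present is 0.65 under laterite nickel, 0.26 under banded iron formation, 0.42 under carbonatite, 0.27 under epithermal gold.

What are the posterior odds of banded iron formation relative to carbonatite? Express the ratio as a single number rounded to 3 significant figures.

The normalizing constant cancels in an odds ratio, so compute prior × likelihood for the two hypotheses only:
  banded iron formation: 0.22 × 0.26 = 0.0572
  carbonatite: 0.19 × 0.42 = 0.0798
Odds(banded iron formation : carbonatite) = 0.0572 / 0.0798 ≈ 0.717.

0.717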